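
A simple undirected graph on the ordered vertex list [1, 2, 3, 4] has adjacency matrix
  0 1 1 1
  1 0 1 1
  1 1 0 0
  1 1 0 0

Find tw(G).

A width-2 tree decomposition is:
Bags: B1 = {1, 2, 3}  B2 = {1, 2, 4}
Tree: B1–B2
Every bag has size at most 3, so the width is 3 − 1 = 2 and tw(G) ≤ 2. On the other hand G contains the 3-clique {1, 2, 3}. A clique must lie in a single bag of any decomposition, so no decomposition can have width below 2. The upper and lower bounds meet at 2, so that is the treewidth.

2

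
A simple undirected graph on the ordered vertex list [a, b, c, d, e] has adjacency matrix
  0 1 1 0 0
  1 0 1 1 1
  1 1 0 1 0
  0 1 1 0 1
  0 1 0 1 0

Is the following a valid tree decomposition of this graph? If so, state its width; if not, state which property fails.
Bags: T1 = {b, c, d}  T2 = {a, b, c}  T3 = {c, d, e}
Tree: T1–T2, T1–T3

A tree decomposition must satisfy three properties: every vertex lies in some bag; for every edge, both endpoints lie together in some bag; and for every vertex, the bags containing it form a connected subtree. Here edge (b,e) lies in no bag, so the decomposition is invalid.

No — edge (b,e) lies in no bag.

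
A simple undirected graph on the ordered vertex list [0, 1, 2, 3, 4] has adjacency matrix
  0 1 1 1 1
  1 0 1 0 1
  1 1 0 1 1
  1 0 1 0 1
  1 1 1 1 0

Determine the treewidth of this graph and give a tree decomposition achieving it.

Every bag has size at most 4, so the width is 4 − 1 = 3 and tw(G) ≤ 3. Conversely, {0, 1, 2, 4} is a clique of size 4, and the vertices of any clique must share a bag in every tree decomposition; so some bag has ≥ 4 vertices and tw(G) ≥ 3. Therefore the treewidth is 3.

Treewidth 3.
One such decomposition:
Bags: B1 = {0, 2, 3, 4}  B2 = {0, 1, 2, 4}
Tree: B1–B2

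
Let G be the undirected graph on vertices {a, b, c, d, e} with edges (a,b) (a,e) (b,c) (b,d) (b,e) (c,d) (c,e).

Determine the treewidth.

2

A width-2 tree decomposition is:
Bags: B1 = {b, c, d}  B2 = {b, c, e}  B3 = {a, b, e}
Tree: B1–B2, B2–B3
The largest bag has 3 vertices, giving width 2; this decomposition certifies tw(G) ≤ 2. For the lower bound, the 3 vertices {b, c, d} are pairwise adjacent, and any tree decomposition puts a clique entirely inside one bag — forcing width ≥ 2. Hence tw(G) = 2 exactly.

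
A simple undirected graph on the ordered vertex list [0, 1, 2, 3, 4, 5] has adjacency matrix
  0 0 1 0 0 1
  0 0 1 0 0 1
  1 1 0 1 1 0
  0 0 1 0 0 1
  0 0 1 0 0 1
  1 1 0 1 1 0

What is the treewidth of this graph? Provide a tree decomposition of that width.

Every bag has size at most 3, so the width is 3 − 1 = 2 and tw(G) ≤ 2. For the lower bound, G contains the cycle 2–4–5–3–2, so G is not a forest; only forests have treewidth ≤ 1, hence tw(G) ≥ 2. Combining the bounds, tw(G) = 2.

Treewidth 2.
One such decomposition:
Bags: B1 = {2, 4, 5}  B2 = {2, 3, 5}  B3 = {0, 2, 5}  B4 = {1, 2, 5}
Tree: B1–B2, B2–B3, B3–B4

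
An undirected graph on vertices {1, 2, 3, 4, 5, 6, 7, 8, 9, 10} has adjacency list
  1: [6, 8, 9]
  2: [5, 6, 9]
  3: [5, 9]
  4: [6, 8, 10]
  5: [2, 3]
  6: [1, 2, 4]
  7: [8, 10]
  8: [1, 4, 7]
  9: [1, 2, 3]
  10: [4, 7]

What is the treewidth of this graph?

A width-2 tree decomposition is:
Bags: B1 = {2, 3, 5}  B2 = {2, 3, 9}  B3 = {2, 6, 9}  B4 = {1, 6, 9}  B5 = {1, 4, 6}  B6 = {1, 4, 8}  B7 = {4, 8, 10}  B8 = {7, 8, 10}
Tree: B1–B2, B2–B3, B3–B4, B4–B5, B5–B6, B6–B7, B7–B8
Each bag holds 3 vertices, so the decomposition has width 2, which upper-bounds the treewidth. Since 5–3–9–2–5 is a cycle in G, G is not acyclic. Forests are exactly the graphs of treewidth ≤ 1, so tw(G) ≥ 2. The upper and lower bounds meet at 2, so that is the treewidth.

2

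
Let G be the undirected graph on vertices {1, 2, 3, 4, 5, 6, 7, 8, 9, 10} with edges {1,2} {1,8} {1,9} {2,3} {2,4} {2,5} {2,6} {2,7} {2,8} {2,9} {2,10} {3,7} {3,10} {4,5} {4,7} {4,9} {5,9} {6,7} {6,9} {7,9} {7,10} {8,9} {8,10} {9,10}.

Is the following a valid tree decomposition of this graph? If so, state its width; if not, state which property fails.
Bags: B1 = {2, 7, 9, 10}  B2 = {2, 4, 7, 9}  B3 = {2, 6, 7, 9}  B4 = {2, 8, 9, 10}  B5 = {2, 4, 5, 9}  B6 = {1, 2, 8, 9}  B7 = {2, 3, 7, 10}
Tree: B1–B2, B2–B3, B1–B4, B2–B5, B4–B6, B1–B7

Vertex coverage: the bags together contain {1, 2, 3, 4, 5, 6, 7, 8, 9, 10}, the full vertex set. Edge coverage: each edge of G has both endpoints in at least one bag. Running intersection: for every vertex, the bags containing it form a connected subtree. All three properties hold, so this is a valid tree decomposition of width max|bag| − 1 = 3, and hence tw(G) ≤ 3.

Yes; width 3.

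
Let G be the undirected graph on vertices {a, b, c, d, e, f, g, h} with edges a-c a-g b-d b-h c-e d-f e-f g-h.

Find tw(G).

A width-2 tree decomposition is:
Bags: B1 = {c, e, f}  B2 = {a, c, f}  B3 = {a, f, g}  B4 = {f, g, h}  B5 = {b, f, h}  B6 = {b, d, f}
Tree: B1–B2, B2–B3, B3–B4, B4–B5, B5–B6
Each bag holds 3 vertices, so the decomposition has width 2, which upper-bounds the treewidth. The edges f–e–c–a–g–h–b–d–f form a cycle, so G is not a tree and its treewidth is at least 2. Therefore the treewidth is 2.

2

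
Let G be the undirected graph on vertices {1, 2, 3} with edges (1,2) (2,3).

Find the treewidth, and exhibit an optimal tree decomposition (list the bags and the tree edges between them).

Treewidth 1.
Bags: B1 = {2, 3}  B2 = {1, 2}
Tree: B1–B2

Each bag holds 2 vertices, so the decomposition has width 1, which upper-bounds the treewidth. Since G has at least one edge (e.g. 3–2), it is not an edgeless graph, so tw(G) ≥ 1. Therefore the treewidth is 1.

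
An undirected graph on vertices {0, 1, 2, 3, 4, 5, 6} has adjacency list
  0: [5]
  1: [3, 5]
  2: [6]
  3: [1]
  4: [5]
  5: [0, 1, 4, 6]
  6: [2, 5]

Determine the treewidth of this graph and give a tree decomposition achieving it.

Every bag has size at most 2, so the width is 2 − 1 = 1 and tw(G) ≤ 1. Since G has at least one edge (e.g. 6–5), it is not an edgeless graph, so tw(G) ≥ 1. Hence tw(G) = 1 exactly.

Treewidth 1.
One such decomposition:
Bags: B1 = {5, 6}  B2 = {4, 5}  B3 = {2, 6}  B4 = {1, 5}  B5 = {0, 5}  B6 = {1, 3}
Tree: B1–B2, B1–B3, B1–B4, B2–B5, B4–B6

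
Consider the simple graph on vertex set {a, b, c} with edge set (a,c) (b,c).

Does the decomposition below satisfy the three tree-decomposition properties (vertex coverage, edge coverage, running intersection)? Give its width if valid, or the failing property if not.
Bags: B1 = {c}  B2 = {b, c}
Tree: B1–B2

A tree decomposition must satisfy three properties: every vertex lies in some bag; for every edge, both endpoints lie together in some bag; and for every vertex, the bags containing it form a connected subtree. Here vertex a appears in no bag, so the decomposition is invalid.

No — vertex a appears in no bag.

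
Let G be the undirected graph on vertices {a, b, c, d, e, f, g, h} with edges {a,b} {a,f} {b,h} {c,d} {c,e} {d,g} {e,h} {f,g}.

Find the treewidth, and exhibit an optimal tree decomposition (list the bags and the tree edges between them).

Treewidth 2.
One optimal decomposition is:
Bags: B1 = {b, e, h}  B2 = {a, b, e}  B3 = {a, e, f}  B4 = {e, f, g}  B5 = {d, e, g}  B6 = {c, d, e}
Tree: B1–B2, B2–B3, B3–B4, B4–B5, B5–B6

Each bag holds 3 vertices, so the decomposition has width 2, which upper-bounds the treewidth. Since e–h–b–a–f–g–d–c–e is a cycle in G, G is not acyclic. Forests are exactly the graphs of treewidth ≤ 1, so tw(G) ≥ 2. Therefore the treewidth is 2.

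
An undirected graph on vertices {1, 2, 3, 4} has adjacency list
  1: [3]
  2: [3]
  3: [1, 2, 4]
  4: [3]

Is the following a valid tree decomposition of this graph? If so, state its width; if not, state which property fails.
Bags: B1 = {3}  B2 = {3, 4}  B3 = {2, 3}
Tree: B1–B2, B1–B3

A tree decomposition must satisfy three properties: every vertex lies in some bag; for every edge, both endpoints lie together in some bag; and for every vertex, the bags containing it form a connected subtree. Here vertex 1 appears in no bag, so the decomposition is invalid.

No — vertex 1 appears in no bag.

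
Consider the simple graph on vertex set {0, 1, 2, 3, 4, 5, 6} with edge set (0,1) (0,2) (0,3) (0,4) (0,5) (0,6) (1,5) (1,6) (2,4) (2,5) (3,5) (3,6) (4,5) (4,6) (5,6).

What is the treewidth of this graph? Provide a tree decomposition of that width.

The largest bag has 4 vertices, giving width 3; this decomposition certifies tw(G) ≤ 3. For the lower bound, the 4 vertices {0, 2, 4, 5} are pairwise adjacent, and any tree decomposition puts a clique entirely inside one bag — forcing width ≥ 3. The upper and lower bounds meet at 3, so that is the treewidth.

Treewidth 3.
One such decomposition:
Bags: B1 = {0, 4, 5, 6}  B2 = {0, 1, 5, 6}  B3 = {0, 2, 4, 5}  B4 = {0, 3, 5, 6}
Tree: B1–B2, B1–B3, B1–B4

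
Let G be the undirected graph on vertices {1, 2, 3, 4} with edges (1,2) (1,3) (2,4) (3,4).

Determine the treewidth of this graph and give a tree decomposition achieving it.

Each bag holds 3 vertices, so the decomposition has width 2, which upper-bounds the treewidth. The edges 4–2–1–3–4 form a cycle, so G is not a tree and its treewidth is at least 2. Hence tw(G) = 2 exactly.

Treewidth 2.
One optimal decomposition is:
Bags: B1 = {1, 2, 4}  B2 = {1, 3, 4}
Tree: B1–B2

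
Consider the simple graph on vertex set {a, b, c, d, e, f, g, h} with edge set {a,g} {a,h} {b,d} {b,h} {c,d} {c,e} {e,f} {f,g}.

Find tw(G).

A width-2 tree decomposition is:
Bags: B1 = {e, f, g}  B2 = {a, e, g}  B3 = {a, e, h}  B4 = {b, e, h}  B5 = {b, d, e}  B6 = {c, d, e}
Tree: B1–B2, B2–B3, B3–B4, B4–B5, B5–B6
The largest bag has 3 vertices, giving width 2; this decomposition certifies tw(G) ≤ 2. The edges e–f–g–a–h–b–d–c–e form a cycle, so G is not a tree and its treewidth is at least 2. Hence tw(G) = 2 exactly.

2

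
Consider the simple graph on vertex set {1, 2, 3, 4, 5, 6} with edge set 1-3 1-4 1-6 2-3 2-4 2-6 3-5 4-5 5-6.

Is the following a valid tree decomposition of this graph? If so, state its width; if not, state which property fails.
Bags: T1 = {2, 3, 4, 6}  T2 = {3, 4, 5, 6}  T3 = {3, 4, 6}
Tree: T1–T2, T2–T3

No — vertex 1 appears in no bag.

A tree decomposition must satisfy three properties: every vertex lies in some bag; for every edge, both endpoints lie together in some bag; and for every vertex, the bags containing it form a connected subtree. Here vertex 1 appears in no bag, so the decomposition is invalid.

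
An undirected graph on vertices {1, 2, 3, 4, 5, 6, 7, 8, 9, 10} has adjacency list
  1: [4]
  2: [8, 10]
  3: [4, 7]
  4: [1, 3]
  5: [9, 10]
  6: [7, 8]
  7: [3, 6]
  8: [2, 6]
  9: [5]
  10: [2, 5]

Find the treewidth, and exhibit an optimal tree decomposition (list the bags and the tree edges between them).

Treewidth 1.
One such decomposition:
Bags: B1 = {1, 4}  B2 = {3, 4}  B3 = {3, 7}  B4 = {6, 7}  B5 = {6, 8}  B6 = {2, 8}  B7 = {2, 10}  B8 = {5, 10}  B9 = {5, 9}
Tree: B1–B2, B2–B3, B3–B4, B4–B5, B5–B6, B6–B7, B7–B8, B8–B9

Every bag has size at most 2, so the width is 2 − 1 = 1 and tw(G) ≤ 1. Any graph with an edge has treewidth ≥ 1, and G has the edge 1–4. Hence tw(G) = 1 exactly.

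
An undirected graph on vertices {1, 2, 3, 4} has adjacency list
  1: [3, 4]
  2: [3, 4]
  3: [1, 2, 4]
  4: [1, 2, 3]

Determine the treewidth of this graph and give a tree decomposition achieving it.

Treewidth 2.
One optimal decomposition is:
Bags: B1 = {1, 3, 4}  B2 = {2, 3, 4}
Tree: B1–B2

Each bag holds 3 vertices, so the decomposition has width 2, which upper-bounds the treewidth. On the other hand G contains the 3-clique {1, 3, 4}. A clique must lie in a single bag of any decomposition, so no decomposition can have width below 2. The upper and lower bounds meet at 2, so that is the treewidth.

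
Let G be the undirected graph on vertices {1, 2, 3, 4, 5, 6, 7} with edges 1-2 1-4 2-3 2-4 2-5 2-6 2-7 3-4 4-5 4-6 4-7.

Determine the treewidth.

A width-2 tree decomposition is:
Bags: B1 = {2, 4, 5}  B2 = {1, 2, 4}  B3 = {2, 4, 7}  B4 = {2, 3, 4}  B5 = {2, 4, 6}
Tree: B1–B2, B1–B3, B2–B4, B3–B5
Each bag holds 3 vertices, so the decomposition has width 2, which upper-bounds the treewidth. On the other hand G contains the 3-clique {1, 2, 4}. A clique must lie in a single bag of any decomposition, so no decomposition can have width below 2. Therefore the treewidth is 2.

2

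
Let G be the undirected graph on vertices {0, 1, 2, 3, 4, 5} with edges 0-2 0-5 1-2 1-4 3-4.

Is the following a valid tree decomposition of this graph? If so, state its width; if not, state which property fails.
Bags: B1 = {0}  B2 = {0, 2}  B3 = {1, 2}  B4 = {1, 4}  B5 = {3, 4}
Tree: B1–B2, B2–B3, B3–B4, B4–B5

A tree decomposition must satisfy three properties: every vertex lies in some bag; for every edge, both endpoints lie together in some bag; and for every vertex, the bags containing it form a connected subtree. Here vertex 5 appears in no bag, so the decomposition is invalid.

No — vertex 5 appears in no bag.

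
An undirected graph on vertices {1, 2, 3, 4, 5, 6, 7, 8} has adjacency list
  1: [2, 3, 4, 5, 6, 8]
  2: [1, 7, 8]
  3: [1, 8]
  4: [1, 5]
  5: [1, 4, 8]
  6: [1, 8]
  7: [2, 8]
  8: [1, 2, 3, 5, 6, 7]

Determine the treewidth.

2

A width-2 tree decomposition is:
Bags: B1 = {1, 5, 8}  B2 = {1, 2, 8}  B3 = {1, 6, 8}  B4 = {2, 7, 8}  B5 = {1, 3, 8}  B6 = {1, 4, 5}
Tree: B1–B2, B1–B3, B2–B4, B1–B5, B1–B6
Every bag has size at most 3, so the width is 3 − 1 = 2 and tw(G) ≤ 2. On the other hand G contains the 3-clique {1, 2, 8}. A clique must lie in a single bag of any decomposition, so no decomposition can have width below 2. Combining the bounds, tw(G) = 2.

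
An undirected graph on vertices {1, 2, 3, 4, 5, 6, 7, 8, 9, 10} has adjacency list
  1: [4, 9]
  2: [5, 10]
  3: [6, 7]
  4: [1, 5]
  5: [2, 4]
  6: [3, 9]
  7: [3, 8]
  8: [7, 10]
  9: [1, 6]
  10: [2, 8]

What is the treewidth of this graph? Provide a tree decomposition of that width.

Treewidth 2.
Bags: B1 = {1, 4, 5}  B2 = {1, 2, 5}  B3 = {1, 2, 10}  B4 = {1, 8, 10}  B5 = {1, 7, 8}  B6 = {1, 3, 7}  B7 = {1, 3, 6}  B8 = {1, 6, 9}
Tree: B1–B2, B2–B3, B3–B4, B4–B5, B5–B6, B6–B7, B7–B8

The largest bag has 3 vertices, giving width 2; this decomposition certifies tw(G) ≤ 2. Since 1–4–5–2–10–8–7–3–6–9–1 is a cycle in G, G is not acyclic. Forests are exactly the graphs of treewidth ≤ 1, so tw(G) ≥ 2. Hence tw(G) = 2 exactly.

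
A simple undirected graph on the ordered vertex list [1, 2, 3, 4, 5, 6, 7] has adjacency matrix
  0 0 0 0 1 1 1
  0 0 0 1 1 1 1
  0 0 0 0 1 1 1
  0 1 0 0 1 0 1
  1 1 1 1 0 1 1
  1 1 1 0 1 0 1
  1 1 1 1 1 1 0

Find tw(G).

3

A width-3 tree decomposition is:
Bags: B1 = {2, 5, 6, 7}  B2 = {2, 4, 5, 7}  B3 = {3, 5, 6, 7}  B4 = {1, 5, 6, 7}
Tree: B1–B2, B1–B3, B3–B4
Every bag has size at most 4, so the width is 4 − 1 = 3 and tw(G) ≤ 3. Conversely, {2, 4, 5, 7} is a clique of size 4, and the vertices of any clique must share a bag in every tree decomposition; so some bag has ≥ 4 vertices and tw(G) ≥ 3. Hence tw(G) = 3 exactly.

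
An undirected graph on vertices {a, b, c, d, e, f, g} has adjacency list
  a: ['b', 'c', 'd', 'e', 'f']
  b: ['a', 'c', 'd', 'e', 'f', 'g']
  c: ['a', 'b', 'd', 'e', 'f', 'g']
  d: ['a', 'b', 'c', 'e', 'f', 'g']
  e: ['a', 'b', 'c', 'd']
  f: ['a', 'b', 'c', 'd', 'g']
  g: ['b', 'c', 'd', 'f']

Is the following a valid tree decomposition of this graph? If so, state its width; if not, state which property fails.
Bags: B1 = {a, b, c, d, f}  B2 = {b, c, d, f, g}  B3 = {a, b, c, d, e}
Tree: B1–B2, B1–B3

Yes; width 4.

Vertex coverage: the bags together contain {a, b, c, d, e, f, g}, the full vertex set. Edge coverage: each edge of G has both endpoints in at least one bag. Running intersection: for every vertex, the bags containing it form a connected subtree. All three properties hold, so this is a valid tree decomposition of width max|bag| − 1 = 4, and hence tw(G) ≤ 4.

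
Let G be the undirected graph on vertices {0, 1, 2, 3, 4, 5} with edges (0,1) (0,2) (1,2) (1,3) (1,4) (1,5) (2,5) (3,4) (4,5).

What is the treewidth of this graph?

A width-2 tree decomposition is:
Bags: B1 = {1, 4, 5}  B2 = {1, 3, 4}  B3 = {1, 2, 5}  B4 = {0, 1, 2}
Tree: B1–B2, B1–B3, B3–B4
Each bag holds 3 vertices, so the decomposition has width 2, which upper-bounds the treewidth. Conversely, {0, 1, 2} is a clique of size 3, and the vertices of any clique must share a bag in every tree decomposition; so some bag has ≥ 3 vertices and tw(G) ≥ 2. Hence tw(G) = 2 exactly.

2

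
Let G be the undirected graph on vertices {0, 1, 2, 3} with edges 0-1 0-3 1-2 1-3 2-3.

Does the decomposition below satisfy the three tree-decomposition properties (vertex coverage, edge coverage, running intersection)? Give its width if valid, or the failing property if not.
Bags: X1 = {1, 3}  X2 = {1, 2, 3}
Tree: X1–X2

No — vertex 0 appears in no bag.

A tree decomposition must satisfy three properties: every vertex lies in some bag; for every edge, both endpoints lie together in some bag; and for every vertex, the bags containing it form a connected subtree. Here vertex 0 appears in no bag, so the decomposition is invalid.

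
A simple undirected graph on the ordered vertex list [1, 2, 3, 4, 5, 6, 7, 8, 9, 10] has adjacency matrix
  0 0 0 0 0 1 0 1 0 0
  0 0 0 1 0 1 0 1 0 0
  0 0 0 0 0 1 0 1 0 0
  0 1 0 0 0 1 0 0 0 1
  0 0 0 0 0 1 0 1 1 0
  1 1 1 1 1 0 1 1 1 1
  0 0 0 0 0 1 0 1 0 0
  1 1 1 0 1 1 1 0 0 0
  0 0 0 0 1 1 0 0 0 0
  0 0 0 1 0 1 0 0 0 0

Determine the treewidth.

2

A width-2 tree decomposition is:
Bags: B1 = {5, 6, 9}  B2 = {5, 6, 8}  B3 = {1, 6, 8}  B4 = {6, 7, 8}  B5 = {2, 6, 8}  B6 = {3, 6, 8}  B7 = {2, 4, 6}  B8 = {4, 6, 10}
Tree: B1–B2, B2–B3, B2–B4, B3–B5, B2–B6, B5–B7, B7–B8
Each bag holds 3 vertices, so the decomposition has width 2, which upper-bounds the treewidth. On the other hand G contains the 3-clique {1, 6, 8}. A clique must lie in a single bag of any decomposition, so no decomposition can have width below 2. Therefore the treewidth is 2.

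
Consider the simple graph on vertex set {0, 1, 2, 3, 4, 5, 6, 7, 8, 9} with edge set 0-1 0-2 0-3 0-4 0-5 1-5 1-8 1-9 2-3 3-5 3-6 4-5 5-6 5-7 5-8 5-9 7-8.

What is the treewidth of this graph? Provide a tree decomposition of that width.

Treewidth 2.
One such decomposition:
Bags: B1 = {0, 3, 5}  B2 = {0, 1, 5}  B3 = {0, 4, 5}  B4 = {1, 5, 9}  B5 = {1, 5, 8}  B6 = {5, 7, 8}  B7 = {3, 5, 6}  B8 = {0, 2, 3}
Tree: B1–B2, B2–B3, B2–B4, B2–B5, B5–B6, B1–B7, B1–B8

Each bag holds 3 vertices, so the decomposition has width 2, which upper-bounds the treewidth. On the other hand G contains the 3-clique {0, 2, 3}. A clique must lie in a single bag of any decomposition, so no decomposition can have width below 2. Therefore the treewidth is 2.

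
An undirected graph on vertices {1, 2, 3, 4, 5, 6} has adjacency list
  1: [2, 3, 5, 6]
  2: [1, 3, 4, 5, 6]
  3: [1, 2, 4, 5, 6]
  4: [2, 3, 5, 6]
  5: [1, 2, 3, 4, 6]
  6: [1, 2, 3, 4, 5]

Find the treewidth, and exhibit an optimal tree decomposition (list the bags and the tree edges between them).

Treewidth 4.
Bags: B1 = {2, 3, 4, 5, 6}  B2 = {1, 2, 3, 5, 6}
Tree: B1–B2

Each bag holds 5 vertices, so the decomposition has width 4, which upper-bounds the treewidth. For the lower bound, the 5 vertices {1, 2, 3, 5, 6} are pairwise adjacent, and any tree decomposition puts a clique entirely inside one bag — forcing width ≥ 4. Hence tw(G) = 4 exactly.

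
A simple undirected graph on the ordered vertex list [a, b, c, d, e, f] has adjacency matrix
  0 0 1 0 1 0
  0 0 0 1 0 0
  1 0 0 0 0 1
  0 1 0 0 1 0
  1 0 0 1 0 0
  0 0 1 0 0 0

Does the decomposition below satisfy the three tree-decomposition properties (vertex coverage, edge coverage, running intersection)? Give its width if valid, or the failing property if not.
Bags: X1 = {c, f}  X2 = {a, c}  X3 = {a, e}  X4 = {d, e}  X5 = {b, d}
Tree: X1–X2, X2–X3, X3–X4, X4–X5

Every vertex of G appears in some bag (union = {a, b, c, d, e, f}); every edge is covered by a bag; and for each vertex v the set of bags containing v is connected in the bag tree. The decomposition is therefore valid. The largest bag has 2 vertices, so the width is 1.

Yes; width 1.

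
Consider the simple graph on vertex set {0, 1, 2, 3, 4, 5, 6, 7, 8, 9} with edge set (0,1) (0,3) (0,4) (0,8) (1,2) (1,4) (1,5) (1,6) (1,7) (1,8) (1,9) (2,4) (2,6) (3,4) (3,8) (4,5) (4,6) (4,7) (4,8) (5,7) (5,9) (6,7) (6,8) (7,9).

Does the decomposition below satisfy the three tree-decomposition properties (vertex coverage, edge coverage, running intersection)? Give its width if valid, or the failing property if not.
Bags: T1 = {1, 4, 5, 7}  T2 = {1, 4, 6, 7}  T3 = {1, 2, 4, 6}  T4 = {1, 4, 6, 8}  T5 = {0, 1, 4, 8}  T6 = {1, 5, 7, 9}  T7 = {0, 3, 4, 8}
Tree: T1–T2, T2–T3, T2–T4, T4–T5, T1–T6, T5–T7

Yes; width 3.

Vertex coverage: the bags together contain {0, 1, 2, 3, 4, 5, 6, 7, 8, 9}, the full vertex set. Edge coverage: each edge of G has both endpoints in at least one bag. Running intersection: for every vertex, the bags containing it form a connected subtree. All three properties hold, so this is a valid tree decomposition of width max|bag| − 1 = 3, and hence tw(G) ≤ 3.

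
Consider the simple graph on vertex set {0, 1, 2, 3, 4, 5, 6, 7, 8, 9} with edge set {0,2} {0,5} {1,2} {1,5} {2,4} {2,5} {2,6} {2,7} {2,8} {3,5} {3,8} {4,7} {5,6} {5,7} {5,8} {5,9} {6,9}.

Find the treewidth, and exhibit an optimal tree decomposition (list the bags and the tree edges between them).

Each bag holds 3 vertices, so the decomposition has width 2, which upper-bounds the treewidth. On the other hand G contains the 3-clique {2, 4, 7}. A clique must lie in a single bag of any decomposition, so no decomposition can have width below 2. Therefore the treewidth is 2.

Treewidth 2.
One such decomposition:
Bags: B1 = {2, 5, 6}  B2 = {1, 2, 5}  B3 = {2, 5, 8}  B4 = {0, 2, 5}  B5 = {2, 5, 7}  B6 = {5, 6, 9}  B7 = {3, 5, 8}  B8 = {2, 4, 7}
Tree: B1–B2, B1–B3, B3–B4, B2–B5, B1–B6, B3–B7, B5–B8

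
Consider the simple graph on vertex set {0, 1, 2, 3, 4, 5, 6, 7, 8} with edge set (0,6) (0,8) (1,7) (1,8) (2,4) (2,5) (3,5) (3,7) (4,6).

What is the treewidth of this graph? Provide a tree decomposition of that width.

Each bag holds 3 vertices, so the decomposition has width 2, which upper-bounds the treewidth. Since 5–3–7–1–8–0–6–4–2–5 is a cycle in G, G is not acyclic. Forests are exactly the graphs of treewidth ≤ 1, so tw(G) ≥ 2. Therefore the treewidth is 2.

Treewidth 2.
One such decomposition:
Bags: B1 = {3, 5, 7}  B2 = {1, 5, 7}  B3 = {1, 5, 8}  B4 = {0, 5, 8}  B5 = {0, 5, 6}  B6 = {4, 5, 6}  B7 = {2, 4, 5}
Tree: B1–B2, B2–B3, B3–B4, B4–B5, B5–B6, B6–B7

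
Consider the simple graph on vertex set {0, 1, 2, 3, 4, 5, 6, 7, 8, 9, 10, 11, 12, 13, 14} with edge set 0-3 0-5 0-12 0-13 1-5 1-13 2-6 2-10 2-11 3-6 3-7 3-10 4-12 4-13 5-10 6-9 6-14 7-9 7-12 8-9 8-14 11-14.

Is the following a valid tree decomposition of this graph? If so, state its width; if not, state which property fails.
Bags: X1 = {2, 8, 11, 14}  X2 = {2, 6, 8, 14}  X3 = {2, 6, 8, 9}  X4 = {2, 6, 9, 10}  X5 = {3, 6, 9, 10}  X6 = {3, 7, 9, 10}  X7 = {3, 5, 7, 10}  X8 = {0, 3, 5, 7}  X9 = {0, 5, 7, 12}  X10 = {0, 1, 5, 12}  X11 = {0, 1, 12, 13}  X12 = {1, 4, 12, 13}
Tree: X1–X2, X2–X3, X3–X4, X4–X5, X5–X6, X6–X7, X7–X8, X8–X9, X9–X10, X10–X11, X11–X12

Every vertex of G appears in some bag (union = {0, 1, 2, 3, 4, 5, 6, 7, 8, 9, 10, 11, 12, 13, 14}); every edge is covered by a bag; and for each vertex v the set of bags containing v is connected in the bag tree. The decomposition is therefore valid. The largest bag has 4 vertices, so the width is 3.

Yes; width 3.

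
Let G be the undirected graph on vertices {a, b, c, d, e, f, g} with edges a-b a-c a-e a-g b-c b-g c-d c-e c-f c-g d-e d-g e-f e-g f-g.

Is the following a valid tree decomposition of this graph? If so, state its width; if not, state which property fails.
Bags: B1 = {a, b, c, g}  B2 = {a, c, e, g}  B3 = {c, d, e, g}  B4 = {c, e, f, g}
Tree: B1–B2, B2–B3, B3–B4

Yes; width 3.

Checking the three conditions: (i) the bags cover all of {a, b, c, d, e, f, g}; (ii) for each edge, some bag contains both endpoints; (iii) the bags containing any fixed vertex form a subtree. All hold, so the decomposition is valid with width 4 − 1 = 3.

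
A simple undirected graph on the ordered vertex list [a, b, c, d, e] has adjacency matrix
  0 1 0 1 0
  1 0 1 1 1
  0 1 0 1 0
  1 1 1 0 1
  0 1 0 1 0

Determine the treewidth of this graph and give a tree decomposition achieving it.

Treewidth 2.
One such decomposition:
Bags: B1 = {b, c, d}  B2 = {a, b, d}  B3 = {b, d, e}
Tree: B1–B2, B2–B3

Each bag holds 3 vertices, so the decomposition has width 2, which upper-bounds the treewidth. For the lower bound, the 3 vertices {b, d, e} are pairwise adjacent, and any tree decomposition puts a clique entirely inside one bag — forcing width ≥ 2. Therefore the treewidth is 2.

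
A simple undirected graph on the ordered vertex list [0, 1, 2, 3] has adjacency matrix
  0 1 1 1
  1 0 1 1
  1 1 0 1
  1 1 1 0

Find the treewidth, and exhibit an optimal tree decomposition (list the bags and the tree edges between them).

Treewidth 3.
One optimal decomposition is:
Bags: B1 = {0, 1, 2, 3}
Tree: (single bag)

A single bag containing all 4 vertices is trivially a valid decomposition of width 3. For the lower bound, the 4 vertices {0, 1, 2, 3} are pairwise adjacent, and any tree decomposition puts a clique entirely inside one bag — forcing width ≥ 3. Combining the bounds, tw(G) = 3.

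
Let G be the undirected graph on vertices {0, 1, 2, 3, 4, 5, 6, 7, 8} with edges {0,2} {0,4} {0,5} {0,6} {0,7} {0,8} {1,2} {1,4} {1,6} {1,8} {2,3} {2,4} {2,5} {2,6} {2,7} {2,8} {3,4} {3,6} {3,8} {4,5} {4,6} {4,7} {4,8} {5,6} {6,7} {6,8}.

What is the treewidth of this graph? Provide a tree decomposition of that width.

Treewidth 4.
One such decomposition:
Bags: B1 = {0, 2, 4, 6, 8}  B2 = {0, 2, 4, 5, 6}  B3 = {2, 3, 4, 6, 8}  B4 = {1, 2, 4, 6, 8}  B5 = {0, 2, 4, 6, 7}
Tree: B1–B2, B1–B3, B3–B4, B2–B5

Every bag has size at most 5, so the width is 5 − 1 = 4 and tw(G) ≤ 4. On the other hand G contains the 5-clique {0, 2, 4, 6, 8}. A clique must lie in a single bag of any decomposition, so no decomposition can have width below 4. Therefore the treewidth is 4.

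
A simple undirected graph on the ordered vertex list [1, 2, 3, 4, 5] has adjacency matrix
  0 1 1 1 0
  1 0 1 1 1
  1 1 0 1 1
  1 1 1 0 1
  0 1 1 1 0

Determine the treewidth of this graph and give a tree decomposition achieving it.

Treewidth 3.
Bags: B1 = {1, 2, 3, 4}  B2 = {2, 3, 4, 5}
Tree: B1–B2

The largest bag has 4 vertices, giving width 3; this decomposition certifies tw(G) ≤ 3. For the lower bound, the 4 vertices {1, 2, 3, 4} are pairwise adjacent, and any tree decomposition puts a clique entirely inside one bag — forcing width ≥ 3. Therefore the treewidth is 3.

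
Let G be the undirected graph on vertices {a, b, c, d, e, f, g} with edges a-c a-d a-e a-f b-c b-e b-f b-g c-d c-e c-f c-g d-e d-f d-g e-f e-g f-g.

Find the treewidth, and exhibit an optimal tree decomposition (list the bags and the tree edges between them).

Treewidth 4.
One optimal decomposition is:
Bags: B1 = {a, c, d, e, f}  B2 = {c, d, e, f, g}  B3 = {b, c, e, f, g}
Tree: B1–B2, B2–B3

Every bag has size at most 5, so the width is 5 − 1 = 4 and tw(G) ≤ 4. For the lower bound, the 5 vertices {c, d, e, f, g} are pairwise adjacent, and any tree decomposition puts a clique entirely inside one bag — forcing width ≥ 4. Hence tw(G) = 4 exactly.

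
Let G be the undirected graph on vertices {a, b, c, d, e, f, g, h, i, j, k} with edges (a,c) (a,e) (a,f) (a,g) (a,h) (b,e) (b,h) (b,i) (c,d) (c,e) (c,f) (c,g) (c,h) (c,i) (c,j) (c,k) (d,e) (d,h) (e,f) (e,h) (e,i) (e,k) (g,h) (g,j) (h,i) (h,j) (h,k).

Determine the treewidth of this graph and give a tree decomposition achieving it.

Each bag holds 4 vertices, so the decomposition has width 3, which upper-bounds the treewidth. For the lower bound, the 4 vertices {c, g, h, j} are pairwise adjacent, and any tree decomposition puts a clique entirely inside one bag — forcing width ≥ 3. The upper and lower bounds meet at 3, so that is the treewidth.

Treewidth 3.
Bags: B1 = {c, e, h, i}  B2 = {b, e, h, i}  B3 = {c, e, h, k}  B4 = {a, c, e, h}  B5 = {a, c, g, h}  B6 = {c, d, e, h}  B7 = {a, c, e, f}  B8 = {c, g, h, j}
Tree: B1–B2, B1–B3, B3–B4, B4–B5, B1–B6, B4–B7, B5–B8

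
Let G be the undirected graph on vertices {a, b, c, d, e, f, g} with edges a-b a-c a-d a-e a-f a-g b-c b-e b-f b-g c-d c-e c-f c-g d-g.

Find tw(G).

3

A width-3 tree decomposition is:
Bags: B1 = {a, b, c, g}  B2 = {a, b, c, e}  B3 = {a, c, d, g}  B4 = {a, b, c, f}
Tree: B1–B2, B1–B3, B2–B4
Every bag has size at most 4, so the width is 4 − 1 = 3 and tw(G) ≤ 3. On the other hand G contains the 4-clique {a, c, d, g}. A clique must lie in a single bag of any decomposition, so no decomposition can have width below 3. Therefore the treewidth is 3.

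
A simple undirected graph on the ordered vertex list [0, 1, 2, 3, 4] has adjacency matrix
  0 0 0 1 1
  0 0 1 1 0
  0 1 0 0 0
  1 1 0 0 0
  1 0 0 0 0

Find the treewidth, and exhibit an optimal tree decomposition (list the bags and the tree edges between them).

Treewidth 1.
One optimal decomposition is:
Bags: B1 = {0, 3}  B2 = {1, 3}  B3 = {1, 2}  B4 = {0, 4}
Tree: B1–B2, B2–B3, B1–B4

The largest bag has 2 vertices, giving width 1; this decomposition certifies tw(G) ≤ 1. Since G has at least one edge (e.g. 3–0), it is not an edgeless graph, so tw(G) ≥ 1. Therefore the treewidth is 1.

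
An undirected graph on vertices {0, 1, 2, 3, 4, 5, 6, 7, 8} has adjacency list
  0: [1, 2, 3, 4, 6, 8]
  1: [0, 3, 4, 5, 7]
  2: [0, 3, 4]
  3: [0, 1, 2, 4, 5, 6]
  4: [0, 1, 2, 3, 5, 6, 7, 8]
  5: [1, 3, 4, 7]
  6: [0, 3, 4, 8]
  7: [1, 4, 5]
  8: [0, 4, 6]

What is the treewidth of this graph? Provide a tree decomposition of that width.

Each bag holds 4 vertices, so the decomposition has width 3, which upper-bounds the treewidth. On the other hand G contains the 4-clique {0, 4, 6, 8}. A clique must lie in a single bag of any decomposition, so no decomposition can have width below 3. Hence tw(G) = 3 exactly.

Treewidth 3.
Bags: B1 = {0, 1, 3, 4}  B2 = {1, 3, 4, 5}  B3 = {0, 3, 4, 6}  B4 = {0, 4, 6, 8}  B5 = {1, 4, 5, 7}  B6 = {0, 2, 3, 4}
Tree: B1–B2, B1–B3, B3–B4, B2–B5, B3–B6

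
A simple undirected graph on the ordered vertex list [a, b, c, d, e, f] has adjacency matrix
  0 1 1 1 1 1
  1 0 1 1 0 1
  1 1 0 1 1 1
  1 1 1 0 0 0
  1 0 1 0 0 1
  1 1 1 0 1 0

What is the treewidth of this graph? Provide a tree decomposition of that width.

Treewidth 3.
Bags: B1 = {a, b, c, f}  B2 = {a, b, c, d}  B3 = {a, c, e, f}
Tree: B1–B2, B1–B3

Each bag holds 4 vertices, so the decomposition has width 3, which upper-bounds the treewidth. For the lower bound, the 4 vertices {a, b, c, d} are pairwise adjacent, and any tree decomposition puts a clique entirely inside one bag — forcing width ≥ 3. Therefore the treewidth is 3.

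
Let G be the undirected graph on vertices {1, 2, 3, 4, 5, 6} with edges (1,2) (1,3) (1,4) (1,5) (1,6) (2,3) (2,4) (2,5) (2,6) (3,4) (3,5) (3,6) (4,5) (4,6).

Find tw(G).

A width-4 tree decomposition is:
Bags: B1 = {1, 2, 3, 4, 6}  B2 = {1, 2, 3, 4, 5}
Tree: B1–B2
The largest bag has 5 vertices, giving width 4; this decomposition certifies tw(G) ≤ 4. For the lower bound, the 5 vertices {1, 2, 3, 4, 5} are pairwise adjacent, and any tree decomposition puts a clique entirely inside one bag — forcing width ≥ 4. Combining the bounds, tw(G) = 4.

4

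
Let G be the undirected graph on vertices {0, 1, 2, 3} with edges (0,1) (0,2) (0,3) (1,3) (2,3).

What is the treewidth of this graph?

A width-2 tree decomposition is:
Bags: B1 = {0, 1, 3}  B2 = {0, 2, 3}
Tree: B1–B2
Each bag holds 3 vertices, so the decomposition has width 2, which upper-bounds the treewidth. On the other hand G contains the 3-clique {0, 1, 3}. A clique must lie in a single bag of any decomposition, so no decomposition can have width below 2. The upper and lower bounds meet at 2, so that is the treewidth.

2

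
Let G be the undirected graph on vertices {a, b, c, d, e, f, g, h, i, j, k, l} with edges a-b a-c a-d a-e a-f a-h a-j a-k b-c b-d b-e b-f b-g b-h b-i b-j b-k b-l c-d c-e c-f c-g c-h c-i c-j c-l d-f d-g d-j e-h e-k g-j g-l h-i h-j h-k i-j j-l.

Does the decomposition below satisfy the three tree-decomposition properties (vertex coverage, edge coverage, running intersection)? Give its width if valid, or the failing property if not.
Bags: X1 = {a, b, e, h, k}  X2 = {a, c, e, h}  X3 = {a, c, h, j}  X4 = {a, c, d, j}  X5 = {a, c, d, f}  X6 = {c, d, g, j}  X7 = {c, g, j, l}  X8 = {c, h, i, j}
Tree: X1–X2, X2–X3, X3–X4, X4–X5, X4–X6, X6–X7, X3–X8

No — edge (b,c) lies in no bag.

A tree decomposition must satisfy three properties: every vertex lies in some bag; for every edge, both endpoints lie together in some bag; and for every vertex, the bags containing it form a connected subtree. Here edge (b,c) lies in no bag, so the decomposition is invalid.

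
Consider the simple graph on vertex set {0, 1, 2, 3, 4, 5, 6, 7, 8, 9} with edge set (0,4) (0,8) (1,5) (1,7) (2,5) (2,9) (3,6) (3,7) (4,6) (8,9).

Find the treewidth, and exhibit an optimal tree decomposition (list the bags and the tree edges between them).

The largest bag has 3 vertices, giving width 2; this decomposition certifies tw(G) ≤ 2. Since 9–2–5–1–7–3–6–4–0–8–9 is a cycle in G, G is not acyclic. Forests are exactly the graphs of treewidth ≤ 1, so tw(G) ≥ 2. The upper and lower bounds meet at 2, so that is the treewidth.

Treewidth 2.
One such decomposition:
Bags: B1 = {2, 5, 9}  B2 = {1, 5, 9}  B3 = {1, 7, 9}  B4 = {3, 7, 9}  B5 = {3, 6, 9}  B6 = {4, 6, 9}  B7 = {0, 4, 9}  B8 = {0, 8, 9}
Tree: B1–B2, B2–B3, B3–B4, B4–B5, B5–B6, B6–B7, B7–B8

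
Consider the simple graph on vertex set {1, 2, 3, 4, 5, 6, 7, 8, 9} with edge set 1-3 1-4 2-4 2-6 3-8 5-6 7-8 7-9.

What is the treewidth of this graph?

1

A width-1 tree decomposition is:
Bags: B1 = {5, 6}  B2 = {2, 6}  B3 = {2, 4}  B4 = {1, 4}  B5 = {1, 3}  B6 = {3, 8}  B7 = {7, 8}  B8 = {7, 9}
Tree: B1–B2, B2–B3, B3–B4, B4–B5, B5–B6, B6–B7, B7–B8
Each bag holds 2 vertices, so the decomposition has width 1, which upper-bounds the treewidth. G has an edge, so its treewidth is at least 1. The upper and lower bounds meet at 1, so that is the treewidth.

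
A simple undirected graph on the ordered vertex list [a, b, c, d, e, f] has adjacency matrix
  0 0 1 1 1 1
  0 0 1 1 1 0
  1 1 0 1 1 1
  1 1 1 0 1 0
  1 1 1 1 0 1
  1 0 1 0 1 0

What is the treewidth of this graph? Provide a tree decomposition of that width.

Treewidth 3.
One optimal decomposition is:
Bags: B1 = {b, c, d, e}  B2 = {a, c, d, e}  B3 = {a, c, e, f}
Tree: B1–B2, B2–B3

The largest bag has 4 vertices, giving width 3; this decomposition certifies tw(G) ≤ 3. On the other hand G contains the 4-clique {a, c, d, e}. A clique must lie in a single bag of any decomposition, so no decomposition can have width below 3. Therefore the treewidth is 3.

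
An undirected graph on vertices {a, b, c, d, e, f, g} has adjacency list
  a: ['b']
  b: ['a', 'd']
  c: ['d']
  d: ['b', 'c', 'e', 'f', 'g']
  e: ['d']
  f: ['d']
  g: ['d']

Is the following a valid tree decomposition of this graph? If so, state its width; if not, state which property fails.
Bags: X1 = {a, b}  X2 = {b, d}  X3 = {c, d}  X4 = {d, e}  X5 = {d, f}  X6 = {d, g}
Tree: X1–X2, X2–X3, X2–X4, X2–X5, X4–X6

Yes; width 1.

Vertex coverage: the bags together contain {a, b, c, d, e, f, g}, the full vertex set. Edge coverage: each edge of G has both endpoints in at least one bag. Running intersection: for every vertex, the bags containing it form a connected subtree. All three properties hold, so this is a valid tree decomposition of width max|bag| − 1 = 1, and hence tw(G) ≤ 1.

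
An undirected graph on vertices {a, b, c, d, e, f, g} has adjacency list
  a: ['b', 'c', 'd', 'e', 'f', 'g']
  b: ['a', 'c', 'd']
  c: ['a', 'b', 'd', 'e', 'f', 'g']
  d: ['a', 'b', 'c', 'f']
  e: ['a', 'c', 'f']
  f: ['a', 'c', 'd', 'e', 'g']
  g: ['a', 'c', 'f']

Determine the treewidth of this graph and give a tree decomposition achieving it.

Treewidth 3.
One optimal decomposition is:
Bags: B1 = {a, c, e, f}  B2 = {a, c, d, f}  B3 = {a, c, f, g}  B4 = {a, b, c, d}
Tree: B1–B2, B2–B3, B2–B4

Every bag has size at most 4, so the width is 4 − 1 = 3 and tw(G) ≤ 3. For the lower bound, the 4 vertices {a, c, d, f} are pairwise adjacent, and any tree decomposition puts a clique entirely inside one bag — forcing width ≥ 3. The upper and lower bounds meet at 3, so that is the treewidth.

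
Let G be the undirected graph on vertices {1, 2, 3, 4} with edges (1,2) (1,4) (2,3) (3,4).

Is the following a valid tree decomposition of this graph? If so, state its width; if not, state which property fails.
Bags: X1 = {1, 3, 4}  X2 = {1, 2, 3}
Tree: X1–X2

Every vertex of G appears in some bag (union = {1, 2, 3, 4}); every edge is covered by a bag; and for each vertex v the set of bags containing v is connected in the bag tree. The decomposition is therefore valid. The largest bag has 3 vertices, so the width is 2.

Yes; width 2.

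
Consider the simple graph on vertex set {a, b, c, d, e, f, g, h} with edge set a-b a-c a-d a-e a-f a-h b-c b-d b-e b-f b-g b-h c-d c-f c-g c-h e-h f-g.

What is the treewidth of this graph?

3

A width-3 tree decomposition is:
Bags: B1 = {a, b, c, h}  B2 = {a, b, c, f}  B3 = {a, b, e, h}  B4 = {b, c, f, g}  B5 = {a, b, c, d}
Tree: B1–B2, B1–B3, B2–B4, B2–B5
Each bag holds 4 vertices, so the decomposition has width 3, which upper-bounds the treewidth. For the lower bound, the 4 vertices {a, b, e, h} are pairwise adjacent, and any tree decomposition puts a clique entirely inside one bag — forcing width ≥ 3. Combining the bounds, tw(G) = 3.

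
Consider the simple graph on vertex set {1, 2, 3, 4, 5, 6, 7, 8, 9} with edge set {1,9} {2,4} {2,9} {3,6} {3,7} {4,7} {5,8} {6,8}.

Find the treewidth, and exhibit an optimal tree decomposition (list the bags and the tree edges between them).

The largest bag has 2 vertices, giving width 1; this decomposition certifies tw(G) ≤ 1. Any graph with an edge has treewidth ≥ 1, and G has the edge 5–8. Combining the bounds, tw(G) = 1.

Treewidth 1.
One such decomposition:
Bags: B1 = {5, 8}  B2 = {6, 8}  B3 = {3, 6}  B4 = {3, 7}  B5 = {4, 7}  B6 = {2, 4}  B7 = {2, 9}  B8 = {1, 9}
Tree: B1–B2, B2–B3, B3–B4, B4–B5, B5–B6, B6–B7, B7–B8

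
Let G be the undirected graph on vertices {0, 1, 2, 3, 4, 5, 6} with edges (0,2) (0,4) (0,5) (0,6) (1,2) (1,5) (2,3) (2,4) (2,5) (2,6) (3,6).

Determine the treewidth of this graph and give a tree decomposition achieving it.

Treewidth 2.
Bags: B1 = {0, 2, 4}  B2 = {0, 2, 6}  B3 = {2, 3, 6}  B4 = {0, 2, 5}  B5 = {1, 2, 5}
Tree: B1–B2, B2–B3, B2–B4, B4–B5

Every bag has size at most 3, so the width is 3 − 1 = 2 and tw(G) ≤ 2. For the lower bound, the 3 vertices {0, 2, 4} are pairwise adjacent, and any tree decomposition puts a clique entirely inside one bag — forcing width ≥ 2. Hence tw(G) = 2 exactly.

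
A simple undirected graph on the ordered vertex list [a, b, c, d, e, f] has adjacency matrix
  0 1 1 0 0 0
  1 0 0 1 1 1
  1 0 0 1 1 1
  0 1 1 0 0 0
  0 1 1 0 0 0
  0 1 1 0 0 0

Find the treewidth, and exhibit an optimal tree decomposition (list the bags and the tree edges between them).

Every bag has size at most 3, so the width is 3 − 1 = 2 and tw(G) ≤ 2. Since d–b–e–c–d is a cycle in G, G is not acyclic. Forests are exactly the graphs of treewidth ≤ 1, so tw(G) ≥ 2. Hence tw(G) = 2 exactly.

Treewidth 2.
One such decomposition:
Bags: B1 = {b, c, d}  B2 = {b, c, e}  B3 = {a, b, c}  B4 = {b, c, f}
Tree: B1–B2, B2–B3, B3–B4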